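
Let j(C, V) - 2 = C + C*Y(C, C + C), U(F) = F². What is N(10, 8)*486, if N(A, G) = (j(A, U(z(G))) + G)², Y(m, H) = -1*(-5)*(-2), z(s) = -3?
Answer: 3110400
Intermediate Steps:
Y(m, H) = -10 (Y(m, H) = 5*(-2) = -10)
j(C, V) = 2 - 9*C (j(C, V) = 2 + (C + C*(-10)) = 2 + (C - 10*C) = 2 - 9*C)
N(A, G) = (2 + G - 9*A)² (N(A, G) = ((2 - 9*A) + G)² = (2 + G - 9*A)²)
N(10, 8)*486 = (2 + 8 - 9*10)²*486 = (2 + 8 - 90)²*486 = (-80)²*486 = 6400*486 = 3110400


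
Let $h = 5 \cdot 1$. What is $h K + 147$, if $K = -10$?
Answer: $97$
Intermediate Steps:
$h = 5$
$h K + 147 = 5 \left(-10\right) + 147 = -50 + 147 = 97$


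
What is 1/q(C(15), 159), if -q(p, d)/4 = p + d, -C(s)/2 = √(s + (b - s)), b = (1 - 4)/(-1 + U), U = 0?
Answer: -53/33692 - √3/50538 ≈ -0.0016073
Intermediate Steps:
b = 3 (b = (1 - 4)/(-1 + 0) = -3/(-1) = -3*(-1) = 3)
C(s) = -2*√3 (C(s) = -2*√(s + (3 - s)) = -2*√3)
q(p, d) = -4*d - 4*p (q(p, d) = -4*(p + d) = -4*(d + p) = -4*d - 4*p)
1/q(C(15), 159) = 1/(-4*159 - (-8)*√3) = 1/(-636 + 8*√3)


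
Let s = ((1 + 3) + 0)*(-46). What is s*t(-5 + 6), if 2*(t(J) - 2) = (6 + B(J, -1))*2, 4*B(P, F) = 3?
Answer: -1610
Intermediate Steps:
B(P, F) = ¾ (B(P, F) = (¼)*3 = ¾)
t(J) = 35/4 (t(J) = 2 + ((6 + ¾)*2)/2 = 2 + ((27/4)*2)/2 = 2 + (½)*(27/2) = 2 + 27/4 = 35/4)
s = -184 (s = (4 + 0)*(-46) = 4*(-46) = -184)
s*t(-5 + 6) = -184*35/4 = -1610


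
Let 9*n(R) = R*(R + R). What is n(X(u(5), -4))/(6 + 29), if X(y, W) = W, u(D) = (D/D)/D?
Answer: 32/315 ≈ 0.10159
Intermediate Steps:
u(D) = 1/D
n(R) = 2*R²/9 (n(R) = (R*(R + R))/9 = (R*(2*R))/9 = (2*R²)/9 = 2*R²/9)
n(X(u(5), -4))/(6 + 29) = ((2/9)*(-4)²)/(6 + 29) = ((2/9)*16)/35 = (32/9)*(1/35) = 32/315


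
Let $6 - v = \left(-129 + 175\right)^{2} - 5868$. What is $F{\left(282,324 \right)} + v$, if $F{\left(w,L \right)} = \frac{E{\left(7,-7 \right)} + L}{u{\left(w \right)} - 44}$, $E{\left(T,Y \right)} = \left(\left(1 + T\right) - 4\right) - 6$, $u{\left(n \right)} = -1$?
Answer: $\frac{168788}{45} \approx 3750.8$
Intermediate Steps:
$E{\left(T,Y \right)} = -9 + T$ ($E{\left(T,Y \right)} = \left(-3 + T\right) - 6 = -9 + T$)
$F{\left(w,L \right)} = \frac{2}{45} - \frac{L}{45}$ ($F{\left(w,L \right)} = \frac{\left(-9 + 7\right) + L}{-1 - 44} = \frac{-2 + L}{-45} = \left(-2 + L\right) \left(- \frac{1}{45}\right) = \frac{2}{45} - \frac{L}{45}$)
$v = 3758$ ($v = 6 - \left(\left(-129 + 175\right)^{2} - 5868\right) = 6 - \left(46^{2} - 5868\right) = 6 - \left(2116 - 5868\right) = 6 - -3752 = 6 + 3752 = 3758$)
$F{\left(282,324 \right)} + v = \left(\frac{2}{45} - \frac{36}{5}\right) + 3758 = - \frac{322}{45} + 3758 = \frac{168788}{45}$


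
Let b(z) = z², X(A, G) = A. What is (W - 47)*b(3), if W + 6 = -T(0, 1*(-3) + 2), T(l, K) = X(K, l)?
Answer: -468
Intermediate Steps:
T(l, K) = K
W = -5 (W = -6 - (1*(-3) + 2) = -6 - (-3 + 2) = -6 - 1*(-1) = -6 + 1 = -5)
(W - 47)*b(3) = (-5 - 47)*3² = -52*9 = -468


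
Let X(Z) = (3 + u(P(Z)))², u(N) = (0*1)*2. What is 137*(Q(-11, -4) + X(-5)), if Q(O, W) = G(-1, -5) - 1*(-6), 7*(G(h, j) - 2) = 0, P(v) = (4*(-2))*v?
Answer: 2329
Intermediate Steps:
P(v) = -8*v
u(N) = 0 (u(N) = 0*2 = 0)
X(Z) = 9 (X(Z) = (3 + 0)² = 3² = 9)
G(h, j) = 2 (G(h, j) = 2 + (⅐)*0 = 2 + 0 = 2)
Q(O, W) = 8 (Q(O, W) = 2 - 1*(-6) = 2 + 6 = 8)
137*(Q(-11, -4) + X(-5)) = 137*(8 + 9) = 137*17 = 2329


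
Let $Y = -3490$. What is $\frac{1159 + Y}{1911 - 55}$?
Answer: $- \frac{2331}{1856} \approx -1.2559$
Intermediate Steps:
$\frac{1159 + Y}{1911 - 55} = \frac{1159 - 3490}{1911 - 55} = - \frac{2331}{1856}$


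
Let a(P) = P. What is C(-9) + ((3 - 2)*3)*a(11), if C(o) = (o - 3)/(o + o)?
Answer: 101/3 ≈ 33.667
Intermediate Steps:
C(o) = (-3 + o)/(2*o) (C(o) = (-3 + o)/((2*o)) = (-3 + o)*(1/(2*o)) = (-3 + o)/(2*o))
C(-9) + ((3 - 2)*3)*a(11) = (½)*(-3 - 9)/(-9) + ((3 - 2)*3)*11 = (½)*(-⅑)*(-12) + (1*3)*11 = ⅔ + 3*11 = ⅔ + 33 = 101/3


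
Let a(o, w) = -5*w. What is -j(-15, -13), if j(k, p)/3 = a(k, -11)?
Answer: -165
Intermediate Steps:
j(k, p) = 165 (j(k, p) = 3*(-5*(-11)) = 3*55 = 165)
-j(-15, -13) = -1*165 = -165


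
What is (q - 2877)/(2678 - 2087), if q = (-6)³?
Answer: -1031/197 ≈ -5.2335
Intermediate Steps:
q = -216
(q - 2877)/(2678 - 2087) = (-216 - 2877)/(2678 - 2087) = -3093/591 = -3093*1/591 = -1031/197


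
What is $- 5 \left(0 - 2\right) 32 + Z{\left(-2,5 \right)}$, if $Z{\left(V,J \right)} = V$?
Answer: $318$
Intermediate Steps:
$- 5 \left(0 - 2\right) 32 + Z{\left(-2,5 \right)} = - 5 \left(0 - 2\right) 32 - 2 = \left(-5\right) \left(-2\right) 32 - 2 = 10 \cdot 32 - 2 = 320 - 2 = 318$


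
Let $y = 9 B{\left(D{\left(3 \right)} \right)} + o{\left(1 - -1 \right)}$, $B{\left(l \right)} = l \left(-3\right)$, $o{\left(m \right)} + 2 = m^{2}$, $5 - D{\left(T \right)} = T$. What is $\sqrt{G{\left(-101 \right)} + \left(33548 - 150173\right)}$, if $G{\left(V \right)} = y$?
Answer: $i \sqrt{116677} \approx 341.58 i$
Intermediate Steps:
$D{\left(T \right)} = 5 - T$
$o{\left(m \right)} = -2 + m^{2}$
$B{\left(l \right)} = - 3 l$
$y = -52$ ($y = 9 \left(- 3 \left(5 - 3\right)\right) - \left(2 - \left(1 - -1\right)^{2}\right) = 9 \left(- 3 \left(5 - 3\right)\right) - \left(2 - \left(1 + 1\right)^{2}\right) = 9 \left(\left(-3\right) 2\right) - \left(2 - 2^{2}\right) = 9 \left(-6\right) + \left(-2 + 4\right) = -54 + 2 = -52$)
$G{\left(V \right)} = -52$
$\sqrt{G{\left(-101 \right)} + \left(33548 - 150173\right)} = \sqrt{-52 + \left(33548 - 150173\right)} = \sqrt{-52 - 116625} = \sqrt{-116677} = i \sqrt{116677}$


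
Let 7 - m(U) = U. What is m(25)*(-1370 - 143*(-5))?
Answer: 11790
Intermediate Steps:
m(U) = 7 - U
m(25)*(-1370 - 143*(-5)) = (7 - 1*25)*(-1370 - 143*(-5)) = (7 - 25)*(-1370 + 715) = -18*(-655) = 11790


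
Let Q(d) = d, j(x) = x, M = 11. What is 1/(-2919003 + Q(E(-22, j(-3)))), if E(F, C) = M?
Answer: -1/2918992 ≈ -3.4258e-7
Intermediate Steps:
E(F, C) = 11
1/(-2919003 + Q(E(-22, j(-3)))) = 1/(-2919003 + 11) = 1/(-2918992) = -1/2918992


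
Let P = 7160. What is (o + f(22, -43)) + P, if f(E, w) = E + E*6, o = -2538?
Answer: 4776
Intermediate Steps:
f(E, w) = 7*E (f(E, w) = E + 6*E = 7*E)
(o + f(22, -43)) + P = (-2538 + 7*22) + 7160 = (-2538 + 154) + 7160 = -2384 + 7160 = 4776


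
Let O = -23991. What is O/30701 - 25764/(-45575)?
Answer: -27491751/127199825 ≈ -0.21613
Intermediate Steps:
O/30701 - 25764/(-45575) = -23991/30701 - 25764/(-45575) = -23991*1/30701 - 25764*(-1/45575) = -2181/2791 + 25764/45575 = -27491751/127199825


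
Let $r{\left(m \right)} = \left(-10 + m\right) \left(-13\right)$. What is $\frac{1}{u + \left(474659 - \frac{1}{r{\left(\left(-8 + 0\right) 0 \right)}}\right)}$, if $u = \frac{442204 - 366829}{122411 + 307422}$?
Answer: $\frac{55878290}{26523142622027} \approx 2.1068 \cdot 10^{-6}$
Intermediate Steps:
$r{\left(m \right)} = 130 - 13 m$
$u = \frac{75375}{429833} \approx 0.17536$
$\frac{1}{u + \left(474659 - \frac{1}{r{\left(\left(-8 + 0\right) 0 \right)}}\right)} = \frac{1}{\frac{75375}{429833} + \left(474659 - \frac{1}{130 - 13 \left(-8 + 0\right) 0}\right)} = \frac{1}{\frac{75375}{429833} + \left(474659 - \frac{1}{130 - 13 \left(\left(-8\right) 0\right)}\right)} = \frac{1}{\frac{75375}{429833} + \left(474659 - \frac{1}{130 - 0}\right)} = \frac{1}{\frac{75375}{429833} + \left(474659 - \frac{1}{130 + 0}\right)} = \frac{1}{\frac{75375}{429833} + \left(474659 - \frac{1}{130}\right)} = \frac{1}{\frac{75375}{429833} + \frac{61705669}{130}} = \frac{1}{\frac{26523142622027}{55878290}} = \frac{55878290}{26523142622027}$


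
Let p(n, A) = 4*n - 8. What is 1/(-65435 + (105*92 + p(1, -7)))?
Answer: -1/55779 ≈ -1.7928e-5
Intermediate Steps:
p(n, A) = -8 + 4*n
1/(-65435 + (105*92 + p(1, -7))) = 1/(-65435 + (105*92 + (-8 + 4*1))) = 1/(-65435 + (9660 + (-8 + 4))) = 1/(-65435 + (9660 - 4)) = 1/(-65435 + 9656) = 1/(-55779) = -1/55779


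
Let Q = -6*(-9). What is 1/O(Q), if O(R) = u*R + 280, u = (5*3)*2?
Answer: 1/1900 ≈ 0.00052632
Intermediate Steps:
u = 30 (u = 15*2 = 30)
Q = 54
O(R) = 280 + 30*R (O(R) = 30*R + 280 = 280 + 30*R)
1/O(Q) = 1/(280 + 30*54) = 1/(280 + 1620) = 1/1900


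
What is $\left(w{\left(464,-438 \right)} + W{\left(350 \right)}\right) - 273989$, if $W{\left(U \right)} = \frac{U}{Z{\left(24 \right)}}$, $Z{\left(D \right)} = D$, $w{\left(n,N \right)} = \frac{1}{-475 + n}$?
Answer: $- \frac{36164635}{132} \approx -2.7397 \cdot 10^{5}$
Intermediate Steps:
$W{\left(U \right)} = \frac{U}{24}$
$\left(w{\left(464,-438 \right)} + W{\left(350 \right)}\right) - 273989 = \left(\frac{1}{-475 + 464} + \frac{1}{24} \cdot 350\right) - 273989 = \left(\frac{1}{-11} + \frac{175}{12}\right) - 273989 = \left(- \frac{1}{11} + \frac{175}{12}\right) - 273989 = \frac{1913}{132} - 273989 = - \frac{36164635}{132}$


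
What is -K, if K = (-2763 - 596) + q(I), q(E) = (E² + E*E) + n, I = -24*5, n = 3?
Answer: -25444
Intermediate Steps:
I = -120
q(E) = 3 + 2*E² (q(E) = (E² + E*E) + 3 = (E² + E²) + 3 = 2*E² + 3 = 3 + 2*E²)
K = 25444 (K = (-2763 - 596) + (3 + 2*(-120)²) = -3359 + (3 + 2*14400) = -3359 + (3 + 28800) = -3359 + 28803 = 25444)
-K = -1*25444 = -25444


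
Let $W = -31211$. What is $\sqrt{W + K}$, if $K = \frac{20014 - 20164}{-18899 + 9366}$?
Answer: $\frac{i \sqrt{2836394605829}}{9533} \approx 176.67 i$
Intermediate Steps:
$K = \frac{150}{9533}$ ($K = - \frac{150}{-9533} = \left(-150\right) \left(- \frac{1}{9533}\right) = \frac{150}{9533} \approx 0.015735$)
$\sqrt{W + K} = \sqrt{-31211 + \frac{150}{9533}} = \sqrt{- \frac{297534313}{9533}} = \frac{i \sqrt{2836394605829}}{9533}$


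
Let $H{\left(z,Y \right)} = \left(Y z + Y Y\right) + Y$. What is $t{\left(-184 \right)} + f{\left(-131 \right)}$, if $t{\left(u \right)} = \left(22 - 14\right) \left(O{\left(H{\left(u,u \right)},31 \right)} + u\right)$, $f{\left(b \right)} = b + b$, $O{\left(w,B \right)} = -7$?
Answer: $-1790$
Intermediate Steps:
$H{\left(z,Y \right)} = Y + Y^{2} + Y z$ ($H{\left(z,Y \right)} = \left(Y z + Y^{2}\right) + Y = \left(Y^{2} + Y z\right) + Y = Y + Y^{2} + Y z$)
$f{\left(b \right)} = 2 b$
$t{\left(u \right)} = -56 + 8 u$ ($t{\left(u \right)} = \left(22 - 14\right) \left(-7 + u\right) = 8 \left(-7 + u\right) = -56 + 8 u$)
$t{\left(-184 \right)} + f{\left(-131 \right)} = \left(-56 + 8 \left(-184\right)\right) + 2 \left(-131\right) = \left(-56 - 1472\right) - 262 = -1528 - 262 = -1790$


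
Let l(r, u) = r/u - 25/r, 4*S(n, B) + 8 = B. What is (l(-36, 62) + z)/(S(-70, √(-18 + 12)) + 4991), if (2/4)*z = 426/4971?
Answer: 1754075858/30684740752071 - 527383*I*√6/184108444512426 ≈ 5.7164e-5 - 7.0166e-9*I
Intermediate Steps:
z = 284/1657 (z = 2*(426/4971) = 2*(426*(1/4971)) = 2*(142/1657) = 284/1657 ≈ 0.17139)
S(n, B) = -2 + B/4
l(r, u) = -25/r + r/u
(l(-36, 62) + z)/(S(-70, √(-18 + 12)) + 4991) = ((-25/(-36) - 36/62) + 284/1657)/((-2 + √(-18 + 12)/4) + 4991) = ((-25*(-1/36) - 36*1/62) + 284/1657)/((-2 + √(-6)/4) + 4991) = ((25/36 - 18/31) + 284/1657)/((-2 + (I*√6)/4) + 4991) = (127/1116 + 284/1657)/((-2 + I*√6/4) + 4991) = 527383/(1849212*(4989 + I*√6/4))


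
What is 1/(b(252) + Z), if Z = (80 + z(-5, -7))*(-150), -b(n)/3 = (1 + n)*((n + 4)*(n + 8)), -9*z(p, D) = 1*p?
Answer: -3/151593370 ≈ -1.9790e-8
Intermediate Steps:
z(p, D) = -p/9
b(n) = -3*(1 + n)*(4 + n)*(8 + n) (b(n) = -3*(1 + n)*(n + 4)*(n + 8) = -3*(1 + n)*(4 + n)*(8 + n))
Z = -36250/3 (Z = (80 - ⅑*(-5))*(-150) = (80 + 5/9)*(-150) = (725/9)*(-150) = -36250/3 ≈ -12083.)
1/(b(252) + Z) = 1/((-96 - 132*252 - 39*252² - 3*252³) - 36250/3) = 1/((-96 - 33264 - 39*63504 - 3*16003008) - 36250/3) = 1/((-96 - 33264 - 2476656 - 48009024) - 36250/3) = 1/(-50519040 - 36250/3) = 1/(-151593370/3) = -3/151593370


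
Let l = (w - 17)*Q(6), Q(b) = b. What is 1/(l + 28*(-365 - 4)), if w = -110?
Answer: -1/11094 ≈ -9.0139e-5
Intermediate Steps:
l = -762 (l = (-110 - 17)*6 = -127*6 = -762)
1/(l + 28*(-365 - 4)) = 1/(-762 + 28*(-365 - 4)) = 1/(-762 + 28*(-369)) = 1/(-762 - 10332) = 1/(-11094) = -1/11094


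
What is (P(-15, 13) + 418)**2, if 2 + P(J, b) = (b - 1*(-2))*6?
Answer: 256036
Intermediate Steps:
P(J, b) = 10 + 6*b (P(J, b) = -2 + (b - 1*(-2))*6 = -2 + (b + 2)*6 = -2 + (2 + b)*6 = -2 + (12 + 6*b) = 10 + 6*b)
(P(-15, 13) + 418)**2 = ((10 + 6*13) + 418)**2 = ((10 + 78) + 418)**2 = (88 + 418)**2 = 506**2 = 256036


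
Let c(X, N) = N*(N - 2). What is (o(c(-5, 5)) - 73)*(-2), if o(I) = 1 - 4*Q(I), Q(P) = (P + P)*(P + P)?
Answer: 7344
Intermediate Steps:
Q(P) = 4*P² (Q(P) = (2*P)*(2*P) = 4*P²)
c(X, N) = N*(-2 + N)
o(I) = 1 - 16*I²
(o(c(-5, 5)) - 73)*(-2) = ((1 - 16*25*(-2 + 5)²) - 73)*(-2) = ((1 - 16*(5*3)²) - 73)*(-2) = ((1 - 16*15²) - 73)*(-2) = ((1 - 16*225) - 73)*(-2) = ((1 - 3600) - 73)*(-2) = (-3599 - 73)*(-2) = -3672*(-2) = 7344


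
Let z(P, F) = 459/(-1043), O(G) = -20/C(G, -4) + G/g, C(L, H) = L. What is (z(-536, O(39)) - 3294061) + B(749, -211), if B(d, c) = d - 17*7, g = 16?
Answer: -3435048992/1043 ≈ -3.2934e+6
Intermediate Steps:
B(d, c) = -119 + d (B(d, c) = d - 119 = -119 + d)
O(G) = -20/G + G/16
z(P, F) = -459/1043 (z(P, F) = 459*(-1/1043) = -459/1043)
(z(-536, O(39)) - 3294061) + B(749, -211) = (-459/1043 - 3294061) + (-119 + 749) = -3435706082/1043 + 630 = -3435048992/1043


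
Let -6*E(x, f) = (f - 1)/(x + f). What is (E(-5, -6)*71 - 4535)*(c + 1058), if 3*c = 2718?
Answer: -294410474/33 ≈ -8.9215e+6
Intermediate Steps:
c = 906 (c = (⅓)*2718 = 906)
E(x, f) = -(-1 + f)/(6*(f + x)) (E(x, f) = -(f - 1)/(6*(x + f)) = -(-1 + f)/(6*(f + x)))
(E(-5, -6)*71 - 4535)*(c + 1058) = (((1 - 1*(-6))/(6*(-6 - 5)))*71 - 4535)*(906 + 1058) = (((⅙)*(1 + 6)/(-11))*71 - 4535)*1964 = (((⅙)*(-1/11)*7)*71 - 4535)*1964 = (-7/66*71 - 4535)*1964 = (-497/66 - 4535)*1964 = -299807/66*1964 = -294410474/33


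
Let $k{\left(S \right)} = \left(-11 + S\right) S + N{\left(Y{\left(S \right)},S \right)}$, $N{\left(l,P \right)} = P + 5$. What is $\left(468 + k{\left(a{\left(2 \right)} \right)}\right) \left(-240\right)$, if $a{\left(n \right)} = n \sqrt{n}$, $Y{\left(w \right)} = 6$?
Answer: $-115440 + 4800 \sqrt{2} \approx -1.0865 \cdot 10^{5}$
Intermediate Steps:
$N{\left(l,P \right)} = 5 + P$
$a{\left(n \right)} = n^{\frac{3}{2}}$
$k{\left(S \right)} = 5 + S + S \left(-11 + S\right)$ ($k{\left(S \right)} = \left(-11 + S\right) S + \left(5 + S\right) = S \left(-11 + S\right) + \left(5 + S\right) = 5 + S + S \left(-11 + S\right)$)
$\left(468 + k{\left(a{\left(2 \right)} \right)}\right) \left(-240\right) = \left(468 + \left(5 + \left(2^{\frac{3}{2}}\right)^{2} - 10 \cdot 2^{\frac{3}{2}}\right)\right) \left(-240\right) = \left(468 + \left(5 + \left(2 \sqrt{2}\right)^{2} - 10 \cdot 2 \sqrt{2}\right)\right) \left(-240\right) = \left(468 + \left(5 + 8 - 20 \sqrt{2}\right)\right) \left(-240\right) = \left(468 + \left(13 - 20 \sqrt{2}\right)\right) \left(-240\right) = \left(481 - 20 \sqrt{2}\right) \left(-240\right) = -115440 + 4800 \sqrt{2}$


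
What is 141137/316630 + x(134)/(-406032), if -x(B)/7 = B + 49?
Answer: 9618623569/21426985360 ≈ 0.44890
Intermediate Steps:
x(B) = -343 - 7*B (x(B) = -7*(B + 49) = -7*(49 + B) = -343 - 7*B)
141137/316630 + x(134)/(-406032) = 141137/316630 + (-343 - 7*134)/(-406032) = 141137*(1/316630) + (-343 - 938)*(-1/406032) = 141137/316630 - 1281*(-1/406032) = 141137/316630 + 427/135344 = 9618623569/21426985360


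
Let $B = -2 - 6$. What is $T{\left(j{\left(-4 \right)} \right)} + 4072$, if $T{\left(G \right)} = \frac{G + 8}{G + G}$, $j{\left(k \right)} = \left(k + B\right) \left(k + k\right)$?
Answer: $\frac{97741}{24} \approx 4072.5$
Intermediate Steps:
$B = -8$ ($B = -2 - 6 = -8$)
$j{\left(k \right)} = 2 k \left(-8 + k\right)$ ($j{\left(k \right)} = \left(k - 8\right) \left(k + k\right) = \left(-8 + k\right) 2 k = 2 k \left(-8 + k\right)$)
$T{\left(G \right)} = \frac{8 + G}{2 G}$
$T{\left(j{\left(-4 \right)} \right)} + 4072 = \frac{8 + 2 \left(-4\right) \left(-8 - 4\right)}{2 \cdot 2 \left(-4\right) \left(-8 - 4\right)} + 4072 = \frac{8 + 2 \left(-4\right) \left(-12\right)}{2 \cdot 2 \left(-4\right) \left(-12\right)} + 4072 = \frac{8 + 96}{2 \cdot 96} + 4072 = \frac{1}{2} \cdot \frac{1}{96} \cdot 104 + 4072 = \frac{13}{24} + 4072 = \frac{97741}{24}$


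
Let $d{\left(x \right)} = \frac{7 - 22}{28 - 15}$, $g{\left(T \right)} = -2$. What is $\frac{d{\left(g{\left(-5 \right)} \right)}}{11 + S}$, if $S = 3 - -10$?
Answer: $- \frac{5}{104} \approx -0.048077$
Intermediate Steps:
$S = 13$ ($S = 3 + 10 = 13$)
$d{\left(x \right)} = - \frac{15}{13}$
$\frac{d{\left(g{\left(-5 \right)} \right)}}{11 + S} = \frac{1}{11 + 13} \left(- \frac{15}{13}\right) = \frac{1}{24} \left(- \frac{15}{13}\right) = - \frac{5}{104}$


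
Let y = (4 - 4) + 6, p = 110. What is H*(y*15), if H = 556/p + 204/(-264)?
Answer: 4239/11 ≈ 385.36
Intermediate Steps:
y = 6 (y = 0 + 6 = 6)
H = 471/110 (H = 556/110 + 204/(-264) = 556*(1/110) + 204*(-1/264) = 278/55 - 17/22 = 471/110 ≈ 4.2818)
H*(y*15) = 471*(6*15)/110 = (471/110)*90 = 4239/11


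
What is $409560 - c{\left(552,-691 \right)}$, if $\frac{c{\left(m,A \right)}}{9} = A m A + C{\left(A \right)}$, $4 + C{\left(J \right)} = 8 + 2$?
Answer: $-2371716102$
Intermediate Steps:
$C{\left(J \right)} = 6$ ($C{\left(J \right)} = -4 + \left(8 + 2\right) = -4 + 10 = 6$)
$c{\left(m,A \right)} = 54 + 9 m A^{2}$ ($c{\left(m,A \right)} = 9 \left(A m A + 6\right) = 9 \left(m A^{2} + 6\right) = 9 \left(6 + m A^{2}\right) = 54 + 9 m A^{2}$)
$409560 - c{\left(552,-691 \right)} = 409560 - \left(54 + 9 \cdot 552 \left(-691\right)^{2}\right) = 409560 - \left(54 + 9 \cdot 552 \cdot 477481\right) = 409560 - \left(54 + 2372125608\right) = 409560 - 2372125662 = -2371716102$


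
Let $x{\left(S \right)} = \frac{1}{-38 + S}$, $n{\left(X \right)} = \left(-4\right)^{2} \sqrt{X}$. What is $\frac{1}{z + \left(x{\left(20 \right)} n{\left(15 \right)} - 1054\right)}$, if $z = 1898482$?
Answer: $\frac{12807639}{24301572852412} + \frac{3 \sqrt{15}}{12150786426206} \approx 5.2703 \cdot 10^{-7}$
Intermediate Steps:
$n{\left(X \right)} = 16 \sqrt{X}$
$\frac{1}{z + \left(x{\left(20 \right)} n{\left(15 \right)} - 1054\right)} = \frac{1}{1898482 - \left(1054 - \frac{16 \sqrt{15}}{-38 + 20}\right)} = \frac{1}{1898482 - \left(1054 - \frac{16 \sqrt{15}}{-18}\right)} = \frac{1}{1898482 - \left(1054 + \frac{16 \sqrt{15}}{18}\right)} = \frac{1}{1898482 - \left(1054 + \frac{8 \sqrt{15}}{9}\right)} = \frac{1}{1897428 - \frac{8 \sqrt{15}}{9}}$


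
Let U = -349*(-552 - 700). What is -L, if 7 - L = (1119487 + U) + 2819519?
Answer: 4375947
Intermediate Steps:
U = 436948 (U = -349*(-1252) = 436948)
L = -4375947 (L = 7 - ((1119487 + 436948) + 2819519) = 7 - (1556435 + 2819519) = 7 - 1*4375954 = 7 - 4375954 = -4375947)
-L = -1*(-4375947) = 4375947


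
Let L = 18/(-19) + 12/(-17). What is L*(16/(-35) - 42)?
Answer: 793524/11305 ≈ 70.192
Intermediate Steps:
L = -534/323 (L = 18*(-1/19) + 12*(-1/17) = -18/19 - 12/17 = -534/323 ≈ -1.6533)
L*(16/(-35) - 42) = -534*(16/(-35) - 42)/323 = -534*(16*(-1/35) - 42)/323 = -534*(-16/35 - 42)/323 = -534/323*(-1486/35) = 793524/11305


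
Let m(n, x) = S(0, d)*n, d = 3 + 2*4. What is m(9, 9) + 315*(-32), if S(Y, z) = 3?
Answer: -10053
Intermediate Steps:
d = 11 (d = 3 + 8 = 11)
m(n, x) = 3*n
m(9, 9) + 315*(-32) = 3*9 + 315*(-32) = 27 - 10080 = -10053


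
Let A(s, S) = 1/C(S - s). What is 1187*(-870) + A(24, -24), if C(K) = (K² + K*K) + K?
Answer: -4709066399/4560 ≈ -1.0327e+6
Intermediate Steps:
C(K) = K + 2*K² (C(K) = (K² + K²) + K = 2*K² + K = K + 2*K²)
A(s, S) = 1/((S - s)*(1 - 2*s + 2*S)) (A(s, S) = 1/((S - s)*(1 + 2*(S - s))) = 1/((S - s)*(1 + (-2*s + 2*S))) = 1/((S - s)*(1 - 2*s + 2*S)))
1187*(-870) + A(24, -24) = 1187*(-870) + 1/((-24 - 1*24)*(1 - 2*24 + 2*(-24))) = -1032690 + 1/((-24 - 24)*(1 - 48 - 48)) = -1032690 + 1/(-48*(-95)) = -1032690 - 1/48*(-1/95) = -1032690 + 1/4560 = -4709066399/4560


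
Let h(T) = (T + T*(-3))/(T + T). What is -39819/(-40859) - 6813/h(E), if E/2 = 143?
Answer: 21416322/3143 ≈ 6814.0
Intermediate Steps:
E = 286 (E = 2*143 = 286)
h(T) = -1 (h(T) = (T - 3*T)/((2*T)) = (-2*T)*(1/(2*T)) = -1)
-39819/(-40859) - 6813/h(E) = -39819/(-40859) - 6813/(-1) = -39819*(-1/40859) - 6813*(-1) = 3063/3143 + 6813 = 21416322/3143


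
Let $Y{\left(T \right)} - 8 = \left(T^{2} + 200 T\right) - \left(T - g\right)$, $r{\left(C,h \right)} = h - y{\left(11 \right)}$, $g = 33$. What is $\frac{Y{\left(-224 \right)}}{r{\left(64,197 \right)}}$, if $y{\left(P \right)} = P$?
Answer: $\frac{5641}{186} \approx 30.328$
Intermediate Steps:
$r{\left(C,h \right)} = -11 + h$ ($r{\left(C,h \right)} = h - 11 = -11 + h$)
$Y{\left(T \right)} = 41 + T^{2} + 199 T$ ($Y{\left(T \right)} = 8 - \left(-33 - T^{2} - 199 T\right) = 8 + \left(33 + T^{2} + 199 T\right) = 41 + T^{2} + 199 T$)
$\frac{Y{\left(-224 \right)}}{r{\left(64,197 \right)}} = \frac{41 + \left(-224\right)^{2} + 199 \left(-224\right)}{-11 + 197} = \frac{41 + 50176 - 44576}{186} = 5641 \cdot \frac{1}{186} = \frac{5641}{186}$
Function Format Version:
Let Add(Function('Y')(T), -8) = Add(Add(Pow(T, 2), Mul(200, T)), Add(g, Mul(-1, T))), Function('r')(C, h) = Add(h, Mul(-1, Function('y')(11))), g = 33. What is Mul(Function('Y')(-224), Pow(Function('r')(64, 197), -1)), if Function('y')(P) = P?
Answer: Rational(5641, 186) ≈ 30.328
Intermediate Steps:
Function('r')(C, h) = Add(-11, h) (Function('r')(C, h) = Add(h, Mul(-1, 11)) = Add(h, -11) = Add(-11, h))
Function('Y')(T) = Add(41, Pow(T, 2), Mul(199, T)) (Function('Y')(T) = Add(8, Add(Add(Pow(T, 2), Mul(200, T)), Add(33, Mul(-1, T)))) = Add(8, Add(33, Pow(T, 2), Mul(199, T))) = Add(41, Pow(T, 2), Mul(199, T)))
Mul(Function('Y')(-224), Pow(Function('r')(64, 197), -1)) = Mul(Add(41, Pow(-224, 2), Mul(199, -224)), Pow(Add(-11, 197), -1)) = Mul(Add(41, 50176, -44576), Pow(186, -1)) = Mul(5641, Rational(1, 186)) = Rational(5641, 186)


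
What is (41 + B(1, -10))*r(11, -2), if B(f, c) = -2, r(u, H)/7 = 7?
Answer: 1911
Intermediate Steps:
r(u, H) = 49 (r(u, H) = 7*7 = 49)
(41 + B(1, -10))*r(11, -2) = (41 - 2)*49 = 39*49 = 1911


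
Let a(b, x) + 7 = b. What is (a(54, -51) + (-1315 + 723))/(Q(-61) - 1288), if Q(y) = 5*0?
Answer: 545/1288 ≈ 0.42314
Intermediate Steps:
a(b, x) = -7 + b
Q(y) = 0
(a(54, -51) + (-1315 + 723))/(Q(-61) - 1288) = ((-7 + 54) + (-1315 + 723))/(0 - 1288) = (47 - 592)/(-1288) = -545*(-1/1288) = 545/1288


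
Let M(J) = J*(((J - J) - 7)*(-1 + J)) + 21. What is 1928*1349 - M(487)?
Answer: 4257625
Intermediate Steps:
M(J) = 21 + J*(7 - 7*J) (M(J) = J*((0 - 7)*(-1 + J)) + 21 = J*(-7*(-1 + J)) + 21 = J*(7 - 7*J) + 21 = 21 + J*(7 - 7*J))
1928*1349 - M(487) = 1928*1349 - (21 - 7*487**2 + 7*487) = 2600872 - (21 - 7*237169 + 3409) = 2600872 - (21 - 1660183 + 3409) = 2600872 - 1*(-1656753) = 2600872 + 1656753 = 4257625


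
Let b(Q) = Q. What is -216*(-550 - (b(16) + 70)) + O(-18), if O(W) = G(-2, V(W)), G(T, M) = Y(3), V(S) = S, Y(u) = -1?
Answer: 137375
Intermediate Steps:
G(T, M) = -1
O(W) = -1
-216*(-550 - (b(16) + 70)) + O(-18) = -216*(-550 - (16 + 70)) - 1 = -216*(-550 - 1*86) - 1 = -216*(-550 - 86) - 1 = -216*(-636) - 1 = 137376 - 1 = 137375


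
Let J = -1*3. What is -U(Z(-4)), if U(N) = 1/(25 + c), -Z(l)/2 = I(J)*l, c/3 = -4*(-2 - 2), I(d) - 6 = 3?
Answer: -1/73 ≈ -0.013699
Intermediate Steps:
J = -3
I(d) = 9 (I(d) = 6 + 3 = 9)
c = 48 (c = 3*(-4*(-2 - 2)) = 3*(-4*(-4)) = 3*16 = 48)
Z(l) = -18*l
U(N) = 1/73 (U(N) = 1/(25 + 48) = 1/73)
-U(Z(-4)) = -1*1/73 = -1/73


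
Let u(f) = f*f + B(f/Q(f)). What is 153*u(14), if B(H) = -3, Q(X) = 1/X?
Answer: 29529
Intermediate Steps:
u(f) = -3 + f² (u(f) = f*f - 3 = f² - 3 = -3 + f²)
153*u(14) = 153*(-3 + 14²) = 153*(-3 + 196) = 153*193 = 29529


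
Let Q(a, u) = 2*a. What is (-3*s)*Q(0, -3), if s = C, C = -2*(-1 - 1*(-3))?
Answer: 0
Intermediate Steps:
C = -4 (C = -2*(-1 + 3) = -2*2 = -4)
s = -4
(-3*s)*Q(0, -3) = (-3*(-4))*(2*0) = 12*0 = 0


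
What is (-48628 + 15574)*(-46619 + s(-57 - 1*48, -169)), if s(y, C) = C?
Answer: 1546530552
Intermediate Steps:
(-48628 + 15574)*(-46619 + s(-57 - 1*48, -169)) = (-48628 + 15574)*(-46619 - 169) = -33054*(-46788) = 1546530552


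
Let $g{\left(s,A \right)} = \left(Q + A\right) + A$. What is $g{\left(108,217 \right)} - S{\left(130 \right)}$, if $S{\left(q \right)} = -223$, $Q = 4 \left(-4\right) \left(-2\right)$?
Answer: $689$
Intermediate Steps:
$Q = 32$ ($Q = \left(-16\right) \left(-2\right) = 32$)
$g{\left(s,A \right)} = 32 + 2 A$ ($g{\left(s,A \right)} = \left(32 + A\right) + A = 32 + 2 A$)
$g{\left(108,217 \right)} - S{\left(130 \right)} = \left(32 + 2 \cdot 217\right) - -223 = \left(32 + 434\right) + 223 = 466 + 223 = 689$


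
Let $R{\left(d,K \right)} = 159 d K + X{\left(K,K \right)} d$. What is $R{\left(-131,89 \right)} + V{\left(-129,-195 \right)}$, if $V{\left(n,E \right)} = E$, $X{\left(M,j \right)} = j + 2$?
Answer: $-1865897$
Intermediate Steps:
$X{\left(M,j \right)} = 2 + j$
$R{\left(d,K \right)} = d \left(2 + K\right) + 159 K d$ ($R{\left(d,K \right)} = 159 d K + \left(2 + K\right) d = 159 K d + d \left(2 + K\right) = d \left(2 + K\right) + 159 K d$)
$R{\left(-131,89 \right)} + V{\left(-129,-195 \right)} = 2 \left(-131\right) \left(1 + 80 \cdot 89\right) - 195 = 2 \left(-131\right) \left(1 + 7120\right) - 195 = 2 \left(-131\right) 7121 - 195 = -1865702 - 195 = -1865897$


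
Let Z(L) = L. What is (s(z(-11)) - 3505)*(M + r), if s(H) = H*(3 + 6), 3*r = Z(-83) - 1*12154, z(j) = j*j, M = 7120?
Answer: -7347056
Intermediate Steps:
z(j) = j**2
r = -4079 (r = (-83 - 1*12154)/3 = (-83 - 12154)/3 = (1/3)*(-12237) = -4079)
s(H) = 9*H (s(H) = H*9 = 9*H)
(s(z(-11)) - 3505)*(M + r) = (9*(-11)**2 - 3505)*(7120 - 4079) = (9*121 - 3505)*3041 = (1089 - 3505)*3041 = -2416*3041 = -7347056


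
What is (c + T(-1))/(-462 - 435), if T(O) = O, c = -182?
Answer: 61/299 ≈ 0.20401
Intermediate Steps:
(c + T(-1))/(-462 - 435) = (-182 - 1)/(-462 - 435) = -183/(-897) = -183*(-1/897) = 61/299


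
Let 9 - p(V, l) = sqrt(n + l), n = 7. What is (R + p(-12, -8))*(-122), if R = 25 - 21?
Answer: -1586 + 122*I ≈ -1586.0 + 122.0*I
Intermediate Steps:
p(V, l) = 9 - sqrt(7 + l)
R = 4
(R + p(-12, -8))*(-122) = (4 + (9 - sqrt(7 - 8)))*(-122) = (4 + (9 - sqrt(-1)))*(-122) = (4 + (9 - I))*(-122) = (13 - I)*(-122) = -1586 + 122*I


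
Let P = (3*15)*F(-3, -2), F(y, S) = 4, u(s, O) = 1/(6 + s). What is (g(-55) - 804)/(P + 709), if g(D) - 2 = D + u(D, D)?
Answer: -41994/43561 ≈ -0.96403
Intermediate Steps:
P = 180 (P = (3*15)*4 = 45*4 = 180)
g(D) = 2 + D + 1/(6 + D) (g(D) = 2 + (D + 1/(6 + D)) = 2 + D + 1/(6 + D))
(g(-55) - 804)/(P + 709) = ((1 + (2 - 55)*(6 - 55))/(6 - 55) - 804)/(180 + 709) = ((1 - 53*(-49))/(-49) - 804)/889 = (-(1 + 2597)/49 - 804)*(1/889) = (-1/49*2598 - 804)*(1/889) = (-2598/49 - 804)*(1/889) = -41994/49*1/889 = -41994/43561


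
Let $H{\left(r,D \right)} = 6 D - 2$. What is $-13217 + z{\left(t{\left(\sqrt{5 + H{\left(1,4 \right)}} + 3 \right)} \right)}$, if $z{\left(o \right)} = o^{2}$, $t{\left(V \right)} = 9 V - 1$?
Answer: $-10354 + 1404 \sqrt{3} \approx -7922.2$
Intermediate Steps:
$H{\left(r,D \right)} = -2 + 6 D$
$t{\left(V \right)} = -1 + 9 V$
$-13217 + z{\left(t{\left(\sqrt{5 + H{\left(1,4 \right)}} + 3 \right)} \right)} = -13217 + \left(-1 + 9 \left(\sqrt{5 + \left(-2 + 6 \cdot 4\right)} + 3\right)\right)^{2} = -13217 + \left(-1 + 9 \left(\sqrt{5 + \left(-2 + 24\right)} + 3\right)\right)^{2} = -13217 + \left(-1 + 9 \left(\sqrt{5 + 22} + 3\right)\right)^{2} = -13217 + \left(-1 + 9 \left(\sqrt{27} + 3\right)\right)^{2} = -13217 + \left(-1 + 9 \left(3 \sqrt{3} + 3\right)\right)^{2} = -13217 + \left(-1 + 9 \left(3 + 3 \sqrt{3}\right)\right)^{2} = -13217 + \left(-1 + \left(27 + 27 \sqrt{3}\right)\right)^{2} = -13217 + \left(26 + 27 \sqrt{3}\right)^{2}$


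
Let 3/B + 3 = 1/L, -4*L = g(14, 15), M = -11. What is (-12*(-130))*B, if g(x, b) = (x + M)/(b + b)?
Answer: -4680/43 ≈ -108.84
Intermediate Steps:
g(x, b) = (-11 + x)/(2*b) (g(x, b) = (x - 11)/(b + b) = (-11 + x)/((2*b)) = (-11 + x)*(1/(2*b)) = (-11 + x)/(2*b))
L = -1/40 (L = -(-11 + 14)/(8*15) = -3/(8*15) = -¼*⅒ = -1/40 ≈ -0.025000)
B = -3/43 (B = 3/(-3 + 1/(-1/40)) = 3/(-3 - 40) = 3/(-43) = 3*(-1/43) = -3/43 ≈ -0.069767)
(-12*(-130))*B = -12*(-130)*(-3/43) = 1560*(-3/43) = -4680/43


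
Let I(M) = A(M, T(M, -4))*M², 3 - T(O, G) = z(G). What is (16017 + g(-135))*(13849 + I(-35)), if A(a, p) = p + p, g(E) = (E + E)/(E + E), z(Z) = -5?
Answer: 535786082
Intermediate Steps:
T(O, G) = 8 (T(O, G) = 3 - 1*(-5) = 3 + 5 = 8)
g(E) = 1 (g(E) = (2*E)/((2*E)) = (2*E)*(1/(2*E)) = 1)
A(a, p) = 2*p
I(M) = 16*M² (I(M) = (2*8)*M² = 16*M²)
(16017 + g(-135))*(13849 + I(-35)) = (16017 + 1)*(13849 + 16*(-35)²) = 16018*(13849 + 16*1225) = 16018*(13849 + 19600) = 16018*33449 = 535786082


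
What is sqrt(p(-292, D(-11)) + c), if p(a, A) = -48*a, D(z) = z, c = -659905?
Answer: I*sqrt(645889) ≈ 803.67*I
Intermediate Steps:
sqrt(p(-292, D(-11)) + c) = sqrt(-48*(-292) - 659905) = sqrt(14016 - 659905) = sqrt(-645889) = I*sqrt(645889)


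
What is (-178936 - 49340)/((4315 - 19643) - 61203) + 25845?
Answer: 1978171971/76531 ≈ 25848.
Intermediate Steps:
(-178936 - 49340)/((4315 - 19643) - 61203) + 25845 = -228276/(-15328 - 61203) + 25845 = -228276/(-76531) + 25845 = -228276*(-1/76531) + 25845 = 228276/76531 + 25845 = 1978171971/76531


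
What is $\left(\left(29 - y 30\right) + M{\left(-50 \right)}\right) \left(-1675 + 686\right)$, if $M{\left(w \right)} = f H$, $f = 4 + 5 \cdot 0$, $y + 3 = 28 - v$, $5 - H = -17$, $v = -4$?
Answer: $744717$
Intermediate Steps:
$H = 22$ ($H = 5 - -17 = 5 + 17 = 22$)
$y = 29$ ($y = -3 + \left(28 - -4\right) = -3 + \left(28 + 4\right) = -3 + 32 = 29$)
$f = 4$ ($f = 4 + 0 = 4$)
$M{\left(w \right)} = 88$ ($M{\left(w \right)} = 4 \cdot 22 = 88$)
$\left(\left(29 - y 30\right) + M{\left(-50 \right)}\right) \left(-1675 + 686\right) = \left(\left(29 - 29 \cdot 30\right) + 88\right) \left(-1675 + 686\right) = \left(\left(29 - 870\right) + 88\right) \left(-989\right) = \left(-841 + 88\right) \left(-989\right) = \left(-753\right) \left(-989\right) = 744717$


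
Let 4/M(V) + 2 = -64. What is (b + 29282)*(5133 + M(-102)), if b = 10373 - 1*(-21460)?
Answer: 10352086505/33 ≈ 3.1370e+8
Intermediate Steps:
b = 31833 (b = 10373 + 21460 = 31833)
M(V) = -2/33 (M(V) = 4/(-2 - 64) = 4/(-66) = 4*(-1/66) = -2/33)
(b + 29282)*(5133 + M(-102)) = (31833 + 29282)*(5133 - 2/33) = 61115*(169387/33) = 10352086505/33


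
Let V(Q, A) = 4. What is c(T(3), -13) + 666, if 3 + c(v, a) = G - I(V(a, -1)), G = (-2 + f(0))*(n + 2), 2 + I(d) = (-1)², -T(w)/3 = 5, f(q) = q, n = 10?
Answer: 640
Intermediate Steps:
T(w) = -15 (T(w) = -3*5 = -15)
I(d) = -1 (I(d) = -2 + (-1)² = -2 + 1 = -1)
G = -24 (G = (-2 + 0)*(10 + 2) = -2*12 = -24)
c(v, a) = -26 (c(v, a) = -3 + (-24 - 1*(-1)) = -3 + (-24 + 1) = -3 - 23 = -26)
c(T(3), -13) + 666 = -26 + 666 = 640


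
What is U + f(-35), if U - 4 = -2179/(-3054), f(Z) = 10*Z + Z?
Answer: -1161395/3054 ≈ -380.29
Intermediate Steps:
f(Z) = 11*Z
U = 14395/3054 (U = 4 - 2179/(-3054) = 4 - 2179*(-1/3054) = 4 + 2179/3054 = 14395/3054 ≈ 4.7135)
U + f(-35) = 14395/3054 + 11*(-35) = 14395/3054 - 385 = -1161395/3054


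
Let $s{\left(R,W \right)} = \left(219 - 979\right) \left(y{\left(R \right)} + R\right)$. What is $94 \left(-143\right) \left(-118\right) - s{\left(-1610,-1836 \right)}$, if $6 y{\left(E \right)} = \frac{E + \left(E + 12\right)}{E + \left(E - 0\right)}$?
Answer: $\frac{175175500}{483} \approx 3.6268 \cdot 10^{5}$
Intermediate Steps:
$y{\left(E \right)} = \frac{12 + 2 E}{12 E}$ ($y{\left(E \right)} = \frac{\left(E + \left(E + 12\right)\right) \frac{1}{E + \left(E - 0\right)}}{6} = \frac{\left(E + \left(12 + E\right)\right) \frac{1}{E + \left(E + 0\right)}}{6} = \frac{\left(12 + 2 E\right) \frac{1}{E + E}}{6} = \frac{\left(12 + 2 E\right) \frac{1}{2 E}}{6} = \frac{\frac{1}{2} \frac{1}{E} \left(12 + 2 E\right)}{6} = \frac{12 + 2 E}{12 E}$)
$s{\left(R,W \right)} = - 760 R - \frac{380 \left(6 + R\right)}{3 R}$ ($s{\left(R,W \right)} = \left(219 - 979\right) \left(\frac{6 + R}{6 R} + R\right) = - 760 \left(R + \frac{6 + R}{6 R}\right) = - 760 R - \frac{380 \left(6 + R\right)}{3 R}$)
$94 \left(-143\right) \left(-118\right) - s{\left(-1610,-1836 \right)} = 94 \left(-143\right) \left(-118\right) - \left(- \frac{380}{3} - -1223600 - \frac{760}{-1610}\right) = \left(-13442\right) \left(-118\right) - \left(- \frac{380}{3} + 1223600 - - \frac{76}{161}\right) = 1586156 - \left(- \frac{380}{3} + 1223600 + \frac{76}{161}\right) = 1586156 - \frac{590937848}{483} = \frac{175175500}{483}$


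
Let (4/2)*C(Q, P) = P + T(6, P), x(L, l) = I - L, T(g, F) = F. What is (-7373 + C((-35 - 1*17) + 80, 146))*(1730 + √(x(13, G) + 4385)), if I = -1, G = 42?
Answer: -12502710 - 7227*√4371 ≈ -1.2981e+7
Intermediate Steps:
x(L, l) = -1 - L
C(Q, P) = P (C(Q, P) = (P + P)/2 = (2*P)/2 = P)
(-7373 + C((-35 - 1*17) + 80, 146))*(1730 + √(x(13, G) + 4385)) = (-7373 + 146)*(1730 + √((-1 - 1*13) + 4385)) = -7227*(1730 + √((-1 - 13) + 4385)) = -7227*(1730 + √(-14 + 4385)) = -7227*(1730 + √4371) = -12502710 - 7227*√4371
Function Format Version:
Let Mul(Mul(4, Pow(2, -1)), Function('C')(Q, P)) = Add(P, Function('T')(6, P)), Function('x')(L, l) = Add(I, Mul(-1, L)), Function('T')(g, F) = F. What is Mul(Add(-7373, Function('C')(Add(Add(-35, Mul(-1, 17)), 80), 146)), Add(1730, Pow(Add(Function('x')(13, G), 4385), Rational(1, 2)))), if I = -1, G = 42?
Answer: Add(-12502710, Mul(-7227, Pow(4371, Rational(1, 2)))) ≈ -1.2981e+7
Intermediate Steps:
Function('x')(L, l) = Add(-1, Mul(-1, L))
Function('C')(Q, P) = P (Function('C')(Q, P) = Mul(Rational(1, 2), Add(P, P)) = Mul(Rational(1, 2), Mul(2, P)) = P)
Mul(Add(-7373, Function('C')(Add(Add(-35, Mul(-1, 17)), 80), 146)), Add(1730, Pow(Add(Function('x')(13, G), 4385), Rational(1, 2)))) = Mul(Add(-7373, 146), Add(1730, Pow(Add(Add(-1, Mul(-1, 13)), 4385), Rational(1, 2)))) = Mul(-7227, Add(1730, Pow(Add(Add(-1, -13), 4385), Rational(1, 2)))) = Mul(-7227, Add(1730, Pow(Add(-14, 4385), Rational(1, 2)))) = Mul(-7227, Add(1730, Pow(4371, Rational(1, 2)))) = Add(-12502710, Mul(-7227, Pow(4371, Rational(1, 2))))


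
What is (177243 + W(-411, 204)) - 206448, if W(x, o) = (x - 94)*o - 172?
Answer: -132397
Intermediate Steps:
W(x, o) = -172 + o*(-94 + x) (W(x, o) = (-94 + x)*o - 172 = o*(-94 + x) - 172 = -172 + o*(-94 + x))
(177243 + W(-411, 204)) - 206448 = (177243 + (-172 - 94*204 + 204*(-411))) - 206448 = (177243 + (-172 - 19176 - 83844)) - 206448 = (177243 - 103192) - 206448 = 74051 - 206448 = -132397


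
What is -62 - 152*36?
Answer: -5534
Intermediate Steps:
-62 - 152*36 = -62 - 5472 = -5534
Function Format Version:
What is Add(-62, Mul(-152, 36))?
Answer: -5534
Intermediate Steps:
Add(-62, Mul(-152, 36)) = Add(-62, -5472) = -5534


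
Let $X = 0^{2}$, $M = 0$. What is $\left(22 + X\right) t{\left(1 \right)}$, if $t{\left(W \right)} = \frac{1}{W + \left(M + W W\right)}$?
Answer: $11$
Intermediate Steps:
$X = 0$
$t{\left(W \right)} = \frac{1}{W + W^{2}}$ ($t{\left(W \right)} = \frac{1}{W + \left(0 + W W\right)} = \frac{1}{W + \left(0 + W^{2}\right)} = \frac{1}{W + W^{2}}$)
$\left(22 + X\right) t{\left(1 \right)} = \left(22 + 0\right) \frac{1}{1 \left(1 + 1\right)} = 22 \cdot 1 \cdot \frac{1}{2} = 22 \cdot \frac{1}{2} = 11$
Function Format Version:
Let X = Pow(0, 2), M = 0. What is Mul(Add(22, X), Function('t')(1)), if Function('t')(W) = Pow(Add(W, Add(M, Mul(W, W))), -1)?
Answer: 11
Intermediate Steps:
X = 0
Function('t')(W) = Pow(Add(W, Pow(W, 2)), -1) (Function('t')(W) = Pow(Add(W, Add(0, Mul(W, W))), -1) = Pow(Add(W, Add(0, Pow(W, 2))), -1) = Pow(Add(W, Pow(W, 2)), -1))
Mul(Add(22, X), Function('t')(1)) = Mul(Add(22, 0), Mul(Pow(1, -1), Pow(Add(1, 1), -1))) = Mul(22, Mul(1, Pow(2, -1))) = Mul(22, Mul(1, Rational(1, 2))) = Mul(22, Rational(1, 2)) = 11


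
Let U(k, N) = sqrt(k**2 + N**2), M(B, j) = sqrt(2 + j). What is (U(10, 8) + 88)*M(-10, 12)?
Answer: 2*sqrt(14)*(44 + sqrt(41)) ≈ 377.18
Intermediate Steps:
U(k, N) = sqrt(N**2 + k**2)
(U(10, 8) + 88)*M(-10, 12) = (sqrt(8**2 + 10**2) + 88)*sqrt(2 + 12) = (sqrt(64 + 100) + 88)*sqrt(14) = (sqrt(164) + 88)*sqrt(14) = (2*sqrt(41) + 88)*sqrt(14) = (88 + 2*sqrt(41))*sqrt(14) = sqrt(14)*(88 + 2*sqrt(41))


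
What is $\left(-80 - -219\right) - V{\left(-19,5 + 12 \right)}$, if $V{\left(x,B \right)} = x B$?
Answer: $462$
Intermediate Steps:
$V{\left(x,B \right)} = B x$
$\left(-80 - -219\right) - V{\left(-19,5 + 12 \right)} = \left(-80 - -219\right) - \left(5 + 12\right) \left(-19\right) = \left(-80 + 219\right) - 17 \left(-19\right) = 139 - -323 = 139 + 323 = 462$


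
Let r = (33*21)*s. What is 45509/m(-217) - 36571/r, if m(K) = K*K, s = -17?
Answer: 322604764/79250787 ≈ 4.0707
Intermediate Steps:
r = -11781 (r = (33*21)*(-17) = 693*(-17) = -11781)
m(K) = K**2
45509/m(-217) - 36571/r = 45509/((-217)**2) - 36571/(-11781) = 45509/47089 - 36571*(-1/11781) = 45509*(1/47089) + 36571/11781 = 45509/47089 + 36571/11781 = 322604764/79250787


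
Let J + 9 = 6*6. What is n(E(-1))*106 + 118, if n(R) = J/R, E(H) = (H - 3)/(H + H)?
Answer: 1549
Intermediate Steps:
J = 27 (J = -9 + 6*6 = -9 + 36 = 27)
E(H) = (-3 + H)/(2*H) (E(H) = (-3 + H)/((2*H)) = (-3 + H)*(1/(2*H)) = (-3 + H)/(2*H))
n(R) = 27/R
n(E(-1))*106 + 118 = (27/(((½)*(-3 - 1)/(-1))))*106 + 118 = (27/(((½)*(-1)*(-4))))*106 + 118 = (27/2)*106 + 118 = 1431 + 118 = 1549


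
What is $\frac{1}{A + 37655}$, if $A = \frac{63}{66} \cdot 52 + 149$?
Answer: $\frac{11}{416390} \approx 2.6418 \cdot 10^{-5}$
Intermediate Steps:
$A = \frac{2185}{11}$ ($A = 63 \cdot \frac{1}{66} \cdot 52 + 149 = \frac{21}{22} \cdot 52 + 149 = \frac{546}{11} + 149 = \frac{2185}{11} \approx 198.64$)
$\frac{1}{A + 37655} = \frac{1}{\frac{2185}{11} + 37655} = \frac{1}{\frac{416390}{11}} = \frac{11}{416390}$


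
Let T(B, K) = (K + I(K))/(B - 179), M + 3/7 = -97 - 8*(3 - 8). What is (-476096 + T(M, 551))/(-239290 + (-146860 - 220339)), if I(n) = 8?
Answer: 787942793/1003739295 ≈ 0.78501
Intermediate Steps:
M = -402/7 (M = -3/7 + (-97 - 8*(3 - 8)) = -3/7 + (-97 - 8*(-5)) = -3/7 + (-97 - 1*(-40)) = -3/7 + (-97 + 40) = -3/7 - 57 = -402/7 ≈ -57.429)
T(B, K) = (8 + K)/(-179 + B) (T(B, K) = (K + 8)/(B - 179) = (8 + K)/(-179 + B))
(-476096 + T(M, 551))/(-239290 + (-146860 - 220339)) = (-476096 + (8 + 551)/(-179 - 402/7))/(-239290 + (-146860 - 220339)) = (-476096 + 559/(-1655/7))/(-239290 - 367199) = (-476096 - 7/1655*559)/(-606489) = (-476096 - 3913/1655)*(-1/606489) = -787942793/1655*(-1/606489) = 787942793/1003739295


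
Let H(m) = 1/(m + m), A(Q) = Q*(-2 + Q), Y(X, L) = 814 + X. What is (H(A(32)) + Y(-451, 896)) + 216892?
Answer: 417129601/1920 ≈ 2.1726e+5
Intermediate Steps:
H(m) = 1/(2*m)
(H(A(32)) + Y(-451, 896)) + 216892 = (1/(2*((32*(-2 + 32)))) + (814 - 451)) + 216892 = (1/(2*((32*30))) + 363) + 216892 = ((½)/960 + 363) + 216892 = ((½)*(1/960) + 363) + 216892 = (1/1920 + 363) + 216892 = 696961/1920 + 216892 = 417129601/1920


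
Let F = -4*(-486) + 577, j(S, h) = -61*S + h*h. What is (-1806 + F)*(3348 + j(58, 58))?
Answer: 2269410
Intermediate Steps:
j(S, h) = h² - 61*S (j(S, h) = -61*S + h² = h² - 61*S)
F = 2521 (F = 1944 + 577 = 2521)
(-1806 + F)*(3348 + j(58, 58)) = (-1806 + 2521)*(3348 + (58² - 61*58)) = 715*(3348 + (3364 - 3538)) = 715*(3348 - 174) = 715*3174 = 2269410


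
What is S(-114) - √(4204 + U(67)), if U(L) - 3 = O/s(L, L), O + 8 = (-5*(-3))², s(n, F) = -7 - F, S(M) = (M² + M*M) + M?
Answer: 25878 - 7*√469826/74 ≈ 25813.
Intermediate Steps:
S(M) = M + 2*M² (S(M) = (M² + M²) + M = 2*M² + M = M + 2*M²)
O = 217 (O = -8 + (-5*(-3))² = -8 + 15² = -8 + 225 = 217)
U(L) = 3 + 217/(-7 - L)
S(-114) - √(4204 + U(67)) = -114*(1 + 2*(-114)) - √(4204 + (-196 + 3*67)/(7 + 67)) = -114*(1 - 228) - √(4204 + (-196 + 201)/74) = -114*(-227) - √(4204 + (1/74)*5) = 25878 - √(4204 + 5/74) = 25878 - √(311101/74) = 25878 - 7*√469826/74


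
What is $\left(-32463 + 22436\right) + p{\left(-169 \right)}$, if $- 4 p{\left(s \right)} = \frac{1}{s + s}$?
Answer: $- \frac{13556503}{1352} \approx -10027.0$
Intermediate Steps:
$p{\left(s \right)} = - \frac{1}{8 s}$ ($p{\left(s \right)} = - \frac{1}{4 \left(s + s\right)} = - \frac{1}{4 \cdot 2 s} = - \frac{\frac{1}{2} \frac{1}{s}}{4} = - \frac{1}{8 s}$)
$\left(-32463 + 22436\right) + p{\left(-169 \right)} = \left(-32463 + 22436\right) - \frac{1}{8 \left(-169\right)} = -10027 - - \frac{1}{1352} = -10027 + \frac{1}{1352} = - \frac{13556503}{1352}$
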